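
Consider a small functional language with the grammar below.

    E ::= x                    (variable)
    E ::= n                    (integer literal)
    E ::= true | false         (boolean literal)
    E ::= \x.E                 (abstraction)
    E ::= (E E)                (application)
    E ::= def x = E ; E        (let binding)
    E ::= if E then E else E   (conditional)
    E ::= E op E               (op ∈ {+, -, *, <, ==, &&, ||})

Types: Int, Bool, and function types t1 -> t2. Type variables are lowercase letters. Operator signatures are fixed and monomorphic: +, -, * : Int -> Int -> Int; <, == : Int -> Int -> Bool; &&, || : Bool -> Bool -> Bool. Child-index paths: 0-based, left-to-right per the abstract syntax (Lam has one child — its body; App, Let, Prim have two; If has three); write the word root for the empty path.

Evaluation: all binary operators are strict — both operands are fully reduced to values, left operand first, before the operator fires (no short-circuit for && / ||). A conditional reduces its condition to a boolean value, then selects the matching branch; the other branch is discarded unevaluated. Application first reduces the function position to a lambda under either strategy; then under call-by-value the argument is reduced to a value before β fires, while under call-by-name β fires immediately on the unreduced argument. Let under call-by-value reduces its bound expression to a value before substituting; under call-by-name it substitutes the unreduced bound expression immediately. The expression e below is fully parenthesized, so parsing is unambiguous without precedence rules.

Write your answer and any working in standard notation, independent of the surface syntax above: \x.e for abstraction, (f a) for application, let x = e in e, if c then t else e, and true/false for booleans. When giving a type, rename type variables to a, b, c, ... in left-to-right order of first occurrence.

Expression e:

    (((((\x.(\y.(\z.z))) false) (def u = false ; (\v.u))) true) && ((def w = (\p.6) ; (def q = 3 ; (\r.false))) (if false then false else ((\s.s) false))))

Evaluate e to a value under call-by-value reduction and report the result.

Answer: false

Trace:
step 0: (((((\x.(\y.(\z.z))) false) (let u = false in (\v.u))) true) && ((let w = (\p.6) in (let q = 3 in (\r.false))) (if false then false else ((\s.s) false))))
step 1: [beta@0.0.0] ((((\y.(\z.z)) (let u = false in (\v.u))) true) && ((let w = (\p.6) in (let q = 3 in (\r.false))) (if false then false else ((\s.s) false))))
step 2: [let@0.0.1] ((((\y.(\z.z)) (\v.false)) true) && ((let w = (\p.6) in (let q = 3 in (\r.false))) (if false then false else ((\s.s) false))))
step 3: [beta@0.0] (((\z.z) true) && ((let w = (\p.6) in (let q = 3 in (\r.false))) (if false then false else ((\s.s) false))))
step 4: [beta@0] (true && ((let w = (\p.6) in (let q = 3 in (\r.false))) (if false then false else ((\s.s) false))))
step 5: [let@1.0] (true && ((let q = 3 in (\r.false)) (if false then false else ((\s.s) false))))
step 6: [let@1.0] (true && ((\r.false) (if false then false else ((\s.s) false))))
step 7: [if@1.1] (true && ((\r.false) ((\s.s) false)))
step 8: [beta@1.1] (true && ((\r.false) false))
step 9: [beta@1] (true && false)
step 10: [delta@root] false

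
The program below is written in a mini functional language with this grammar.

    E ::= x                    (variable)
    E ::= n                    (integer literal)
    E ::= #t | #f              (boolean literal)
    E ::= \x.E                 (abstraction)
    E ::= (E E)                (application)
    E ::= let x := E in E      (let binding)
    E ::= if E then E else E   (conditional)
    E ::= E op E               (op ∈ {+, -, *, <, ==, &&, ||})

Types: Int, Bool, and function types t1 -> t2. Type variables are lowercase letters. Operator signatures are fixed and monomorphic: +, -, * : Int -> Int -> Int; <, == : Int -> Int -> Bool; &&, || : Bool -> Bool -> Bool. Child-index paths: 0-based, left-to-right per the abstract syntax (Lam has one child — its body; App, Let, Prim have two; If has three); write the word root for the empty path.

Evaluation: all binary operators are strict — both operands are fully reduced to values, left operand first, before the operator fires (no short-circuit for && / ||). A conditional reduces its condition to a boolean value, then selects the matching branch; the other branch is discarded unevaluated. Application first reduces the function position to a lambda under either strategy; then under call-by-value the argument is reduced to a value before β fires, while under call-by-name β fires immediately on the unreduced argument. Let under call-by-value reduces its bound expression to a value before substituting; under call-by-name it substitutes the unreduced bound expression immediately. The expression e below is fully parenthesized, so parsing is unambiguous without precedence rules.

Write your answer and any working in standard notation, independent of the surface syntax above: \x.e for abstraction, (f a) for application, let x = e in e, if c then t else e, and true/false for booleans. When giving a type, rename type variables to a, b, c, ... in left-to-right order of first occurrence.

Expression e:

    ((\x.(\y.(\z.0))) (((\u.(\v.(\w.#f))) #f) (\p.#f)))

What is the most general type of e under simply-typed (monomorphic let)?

Answer: a -> b -> Int

Derivation:
\z._ : c -> Int
\y._ : b -> c -> Int
\x._ : a -> b -> c -> Int
\w._ : f -> Bool
\v._ : e -> f -> Bool
\u._ : d -> e -> f -> Bool
  unify d -> e -> f -> Bool ~ Bool -> g
  unify d ~ Bool
  unify e -> f -> Bool ~ g
_ _ : e -> f -> Bool
\p._ : h -> Bool
  unify e -> f -> Bool ~ (h -> Bool) -> i
  unify e ~ h -> Bool
  unify f -> Bool ~ i
_ _ : f -> Bool
  unify a -> b -> c -> Int ~ (f -> Bool) -> j
  unify a ~ f -> Bool
  unify b -> c -> Int ~ j
_ _ : b -> c -> Int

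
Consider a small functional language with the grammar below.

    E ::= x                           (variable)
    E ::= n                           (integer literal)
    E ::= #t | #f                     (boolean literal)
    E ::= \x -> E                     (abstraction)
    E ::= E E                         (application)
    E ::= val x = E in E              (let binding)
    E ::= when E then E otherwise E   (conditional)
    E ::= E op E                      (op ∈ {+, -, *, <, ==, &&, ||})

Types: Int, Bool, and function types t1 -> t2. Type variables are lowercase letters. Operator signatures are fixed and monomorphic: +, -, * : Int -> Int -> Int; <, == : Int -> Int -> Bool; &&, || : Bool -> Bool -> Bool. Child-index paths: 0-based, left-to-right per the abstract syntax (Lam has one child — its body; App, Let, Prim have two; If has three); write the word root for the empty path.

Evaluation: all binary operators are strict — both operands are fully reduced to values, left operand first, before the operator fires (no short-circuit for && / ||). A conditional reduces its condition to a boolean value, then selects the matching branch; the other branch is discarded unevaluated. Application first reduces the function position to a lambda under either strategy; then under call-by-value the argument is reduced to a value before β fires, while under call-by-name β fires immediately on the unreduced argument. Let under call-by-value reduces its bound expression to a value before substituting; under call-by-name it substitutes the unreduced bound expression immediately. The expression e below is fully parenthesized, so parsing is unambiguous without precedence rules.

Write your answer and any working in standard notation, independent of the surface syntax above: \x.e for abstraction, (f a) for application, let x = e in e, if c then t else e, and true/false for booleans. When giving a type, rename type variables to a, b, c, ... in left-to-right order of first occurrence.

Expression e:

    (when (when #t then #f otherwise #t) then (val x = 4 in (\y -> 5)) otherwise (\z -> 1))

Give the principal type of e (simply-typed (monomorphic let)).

Answer: a -> Int

Derivation:
  unify Bool ~ Bool
  unify Bool ~ Bool
  unify Bool ~ Bool
let x : Int
\y._ : a -> Int
\z._ : b -> Int
  unify a -> Int ~ b -> Int
  unify a ~ b
  unify Int ~ Int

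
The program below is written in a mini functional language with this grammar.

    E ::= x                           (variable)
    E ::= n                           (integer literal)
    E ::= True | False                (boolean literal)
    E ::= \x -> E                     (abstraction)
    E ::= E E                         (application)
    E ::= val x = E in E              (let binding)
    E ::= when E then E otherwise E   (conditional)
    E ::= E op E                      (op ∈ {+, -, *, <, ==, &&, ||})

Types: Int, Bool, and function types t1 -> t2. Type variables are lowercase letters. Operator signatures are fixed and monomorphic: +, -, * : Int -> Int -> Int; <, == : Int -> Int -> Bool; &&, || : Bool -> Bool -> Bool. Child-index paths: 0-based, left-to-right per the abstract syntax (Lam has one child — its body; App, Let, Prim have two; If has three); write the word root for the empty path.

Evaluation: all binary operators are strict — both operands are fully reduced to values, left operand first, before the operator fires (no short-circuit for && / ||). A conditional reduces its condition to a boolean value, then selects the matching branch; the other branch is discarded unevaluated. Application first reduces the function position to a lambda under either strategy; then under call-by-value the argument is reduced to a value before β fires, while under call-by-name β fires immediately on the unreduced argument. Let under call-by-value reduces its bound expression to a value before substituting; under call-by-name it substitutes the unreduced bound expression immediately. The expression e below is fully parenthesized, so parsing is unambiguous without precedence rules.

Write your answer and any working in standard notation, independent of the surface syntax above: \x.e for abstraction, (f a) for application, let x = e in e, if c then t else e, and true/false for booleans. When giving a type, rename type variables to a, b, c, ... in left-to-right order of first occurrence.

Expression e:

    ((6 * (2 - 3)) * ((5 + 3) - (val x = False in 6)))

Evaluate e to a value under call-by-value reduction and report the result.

Working:
step 0: ((6 * (2 - 3)) * ((5 + 3) - (let x = false in 6)))
step 1: [delta@0.1] ((6 * -1) * ((5 + 3) - (let x = false in 6)))
step 2: [delta@0] (-6 * ((5 + 3) - (let x = false in 6)))
step 3: [delta@1.0] (-6 * (8 - (let x = false in 6)))
step 4: [let@1.1] (-6 * (8 - 6))
step 5: [delta@1] (-6 * 2)
step 6: [delta@root] -12

Answer: -12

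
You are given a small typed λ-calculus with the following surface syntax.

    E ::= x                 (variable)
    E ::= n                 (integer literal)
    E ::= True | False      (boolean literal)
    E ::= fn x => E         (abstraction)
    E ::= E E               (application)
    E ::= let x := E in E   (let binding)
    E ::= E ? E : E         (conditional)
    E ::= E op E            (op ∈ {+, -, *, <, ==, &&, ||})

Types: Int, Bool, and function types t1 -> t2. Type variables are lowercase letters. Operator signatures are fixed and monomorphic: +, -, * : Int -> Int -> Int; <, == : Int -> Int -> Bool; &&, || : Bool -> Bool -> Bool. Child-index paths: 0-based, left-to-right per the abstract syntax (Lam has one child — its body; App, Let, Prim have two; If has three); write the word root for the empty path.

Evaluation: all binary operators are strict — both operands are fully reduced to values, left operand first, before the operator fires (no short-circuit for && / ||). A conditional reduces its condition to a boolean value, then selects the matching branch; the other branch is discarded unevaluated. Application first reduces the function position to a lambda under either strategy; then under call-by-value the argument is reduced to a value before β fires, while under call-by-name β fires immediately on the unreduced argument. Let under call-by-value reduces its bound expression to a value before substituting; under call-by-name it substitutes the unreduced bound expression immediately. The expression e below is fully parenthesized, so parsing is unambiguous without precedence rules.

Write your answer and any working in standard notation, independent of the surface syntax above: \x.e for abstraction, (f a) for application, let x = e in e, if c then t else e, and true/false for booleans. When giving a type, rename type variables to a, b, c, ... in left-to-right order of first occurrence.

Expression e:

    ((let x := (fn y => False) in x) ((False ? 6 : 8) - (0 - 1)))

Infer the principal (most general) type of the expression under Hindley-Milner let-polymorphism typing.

Derivation:
\y._ : a -> Bool
let x : forall. a -> Bool
x : b -> Bool
  unify Bool ~ Bool
  unify Int ~ Int
  unify Int ~ Int
  unify Int ~ Int
  unify Int ~ Int
  unify Int ~ Int
  unify b -> Bool ~ Int -> c
  unify b ~ Int
  unify Bool ~ c
_ _ : Bool

Answer: Bool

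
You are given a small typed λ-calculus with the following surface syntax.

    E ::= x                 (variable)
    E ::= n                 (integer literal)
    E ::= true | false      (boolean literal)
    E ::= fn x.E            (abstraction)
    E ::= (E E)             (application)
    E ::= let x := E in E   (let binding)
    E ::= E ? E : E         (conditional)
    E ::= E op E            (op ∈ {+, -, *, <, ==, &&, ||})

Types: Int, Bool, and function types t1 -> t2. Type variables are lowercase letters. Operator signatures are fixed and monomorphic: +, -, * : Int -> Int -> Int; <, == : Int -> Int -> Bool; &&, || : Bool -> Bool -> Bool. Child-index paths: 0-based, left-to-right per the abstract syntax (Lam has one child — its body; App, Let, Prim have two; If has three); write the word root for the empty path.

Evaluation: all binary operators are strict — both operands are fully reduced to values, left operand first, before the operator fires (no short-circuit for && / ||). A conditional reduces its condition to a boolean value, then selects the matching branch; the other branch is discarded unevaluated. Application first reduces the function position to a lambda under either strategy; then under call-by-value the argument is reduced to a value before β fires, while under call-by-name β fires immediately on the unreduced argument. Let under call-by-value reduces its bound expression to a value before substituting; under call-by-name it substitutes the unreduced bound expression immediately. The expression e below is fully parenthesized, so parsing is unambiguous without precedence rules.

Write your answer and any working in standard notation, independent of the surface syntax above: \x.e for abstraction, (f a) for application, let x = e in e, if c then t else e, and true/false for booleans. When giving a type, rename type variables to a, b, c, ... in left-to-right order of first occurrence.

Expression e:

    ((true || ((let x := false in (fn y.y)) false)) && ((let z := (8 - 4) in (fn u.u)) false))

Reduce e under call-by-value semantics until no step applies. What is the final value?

Derivation:
step 0: ((true || ((let x = false in (\y.y)) false)) && ((let z = (8 - 4) in (\u.u)) false))
step 1: [let@0.1.0] ((true || ((\y.y) false)) && ((let z = (8 - 4) in (\u.u)) false))
step 2: [beta@0.1] ((true || false) && ((let z = (8 - 4) in (\u.u)) false))
step 3: [delta@0] (true && ((let z = (8 - 4) in (\u.u)) false))
step 4: [delta@1.0.0] (true && ((let z = 4 in (\u.u)) false))
step 5: [let@1.0] (true && ((\u.u) false))
step 6: [beta@1] (true && false)
step 7: [delta@root] false

Answer: false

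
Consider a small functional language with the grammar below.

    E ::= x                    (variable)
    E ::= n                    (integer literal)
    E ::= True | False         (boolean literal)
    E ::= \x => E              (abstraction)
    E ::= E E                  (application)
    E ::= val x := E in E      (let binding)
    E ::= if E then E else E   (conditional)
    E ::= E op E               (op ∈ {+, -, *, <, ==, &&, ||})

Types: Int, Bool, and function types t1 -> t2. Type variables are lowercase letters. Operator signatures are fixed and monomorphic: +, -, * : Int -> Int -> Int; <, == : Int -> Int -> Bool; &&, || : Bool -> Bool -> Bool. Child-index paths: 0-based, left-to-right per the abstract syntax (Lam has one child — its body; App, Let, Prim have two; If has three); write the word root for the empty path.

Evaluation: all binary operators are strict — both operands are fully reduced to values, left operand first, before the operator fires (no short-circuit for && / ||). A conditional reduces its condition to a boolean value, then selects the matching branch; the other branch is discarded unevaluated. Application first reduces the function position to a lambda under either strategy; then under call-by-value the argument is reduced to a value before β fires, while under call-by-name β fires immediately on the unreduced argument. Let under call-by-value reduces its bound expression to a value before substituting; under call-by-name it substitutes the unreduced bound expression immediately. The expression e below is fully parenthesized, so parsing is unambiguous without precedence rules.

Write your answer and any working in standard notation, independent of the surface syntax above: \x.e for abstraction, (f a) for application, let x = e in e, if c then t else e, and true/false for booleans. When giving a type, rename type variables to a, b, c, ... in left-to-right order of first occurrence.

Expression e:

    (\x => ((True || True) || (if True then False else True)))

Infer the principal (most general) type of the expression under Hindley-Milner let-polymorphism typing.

Answer: a -> Bool

Derivation:
  unify Bool ~ Bool
  unify Bool ~ Bool
  unify Bool ~ Bool
  unify Bool ~ Bool
  unify Bool ~ Bool
  unify Bool ~ Bool
\x._ : a -> Bool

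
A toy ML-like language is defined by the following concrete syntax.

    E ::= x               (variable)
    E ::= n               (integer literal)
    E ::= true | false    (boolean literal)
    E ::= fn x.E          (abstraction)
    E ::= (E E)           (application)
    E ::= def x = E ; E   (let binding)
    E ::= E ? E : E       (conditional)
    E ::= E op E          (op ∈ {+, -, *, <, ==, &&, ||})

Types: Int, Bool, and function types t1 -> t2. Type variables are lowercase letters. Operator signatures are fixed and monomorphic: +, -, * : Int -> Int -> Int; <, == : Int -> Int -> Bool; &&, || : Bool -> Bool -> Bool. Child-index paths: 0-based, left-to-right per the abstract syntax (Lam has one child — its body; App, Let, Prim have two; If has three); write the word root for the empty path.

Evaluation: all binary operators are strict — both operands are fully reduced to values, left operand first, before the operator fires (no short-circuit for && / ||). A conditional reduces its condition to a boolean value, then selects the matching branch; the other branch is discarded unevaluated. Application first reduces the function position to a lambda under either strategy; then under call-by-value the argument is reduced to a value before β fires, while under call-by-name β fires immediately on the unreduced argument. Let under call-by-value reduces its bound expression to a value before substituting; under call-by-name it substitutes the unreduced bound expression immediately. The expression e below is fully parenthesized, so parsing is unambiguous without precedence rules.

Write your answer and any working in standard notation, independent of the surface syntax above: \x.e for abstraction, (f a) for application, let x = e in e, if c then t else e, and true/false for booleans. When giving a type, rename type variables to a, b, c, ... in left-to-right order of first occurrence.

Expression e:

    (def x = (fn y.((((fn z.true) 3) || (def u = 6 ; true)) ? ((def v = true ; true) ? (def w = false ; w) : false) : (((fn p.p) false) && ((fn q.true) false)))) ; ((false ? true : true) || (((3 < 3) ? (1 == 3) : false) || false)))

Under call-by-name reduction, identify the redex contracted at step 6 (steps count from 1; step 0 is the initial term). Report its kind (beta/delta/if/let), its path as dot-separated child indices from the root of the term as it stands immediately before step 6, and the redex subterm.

Derivation:
step 0: (let x = (\y.(if (((\z.true) 3) || (let u = 6 in true)) then (if (let v = true in true) then (let w = false in w) else false) else (((\p.p) false) && ((\q.true) false)))) in ((if false then true else true) || ((if (3 < 3) then (1 == 3) else false) || false)))
step 1: [let@root] ((if false then true else true) || ((if (3 < 3) then (1 == 3) else false) || false))
step 2: [if@0] (true || ((if (3 < 3) then (1 == 3) else false) || false))
step 3: [delta@1.0.0] (true || ((if false then (1 == 3) else false) || false))
step 4: [if@1.0] (true || (false || false))
step 5: [delta@1] (true || false)
step 6: [delta@root] true

Answer: delta at root : (true || false)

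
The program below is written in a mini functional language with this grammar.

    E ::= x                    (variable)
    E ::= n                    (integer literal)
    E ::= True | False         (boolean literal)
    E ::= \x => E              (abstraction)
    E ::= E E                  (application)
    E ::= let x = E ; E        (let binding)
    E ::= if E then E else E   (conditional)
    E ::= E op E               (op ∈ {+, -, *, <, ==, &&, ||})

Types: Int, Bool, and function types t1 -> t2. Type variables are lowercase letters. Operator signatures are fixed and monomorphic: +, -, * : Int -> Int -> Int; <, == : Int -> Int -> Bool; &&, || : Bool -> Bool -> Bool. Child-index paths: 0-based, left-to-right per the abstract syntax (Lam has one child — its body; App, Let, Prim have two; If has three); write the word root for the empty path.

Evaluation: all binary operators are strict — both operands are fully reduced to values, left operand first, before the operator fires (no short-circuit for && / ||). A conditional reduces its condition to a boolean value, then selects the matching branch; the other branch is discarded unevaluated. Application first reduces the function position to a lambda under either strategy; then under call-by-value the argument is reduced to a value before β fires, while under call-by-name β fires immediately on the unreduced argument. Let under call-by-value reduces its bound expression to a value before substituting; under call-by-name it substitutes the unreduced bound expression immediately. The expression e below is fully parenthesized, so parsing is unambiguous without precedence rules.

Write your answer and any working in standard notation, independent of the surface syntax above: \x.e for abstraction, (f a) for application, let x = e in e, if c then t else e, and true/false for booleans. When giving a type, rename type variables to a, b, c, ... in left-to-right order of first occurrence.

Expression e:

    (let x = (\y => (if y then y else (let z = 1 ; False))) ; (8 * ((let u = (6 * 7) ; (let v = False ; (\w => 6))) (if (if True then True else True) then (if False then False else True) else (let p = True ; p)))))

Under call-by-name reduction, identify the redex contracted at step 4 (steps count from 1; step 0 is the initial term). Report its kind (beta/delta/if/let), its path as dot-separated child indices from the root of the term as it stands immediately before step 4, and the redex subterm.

Answer: beta at 1 : ((\w.6) (if (if true then true else true) then (if false then false else true) else (let p = true in p)))

Derivation:
step 0: (let x = (\y.(if y then y else (let z = 1 in false))) in (8 * ((let u = (6 * 7) in (let v = false in (\w.6))) (if (if true then true else true) then (if false then false else true) else (let p = true in p)))))
step 1: [let@root] (8 * ((let u = (6 * 7) in (let v = false in (\w.6))) (if (if true then true else true) then (if false then false else true) else (let p = true in p))))
step 2: [let@1.0] (8 * ((let v = false in (\w.6)) (if (if true then true else true) then (if false then false else true) else (let p = true in p))))
step 3: [let@1.0] (8 * ((\w.6) (if (if true then true else true) then (if false then false else true) else (let p = true in p))))
step 4: [beta@1] (8 * 6)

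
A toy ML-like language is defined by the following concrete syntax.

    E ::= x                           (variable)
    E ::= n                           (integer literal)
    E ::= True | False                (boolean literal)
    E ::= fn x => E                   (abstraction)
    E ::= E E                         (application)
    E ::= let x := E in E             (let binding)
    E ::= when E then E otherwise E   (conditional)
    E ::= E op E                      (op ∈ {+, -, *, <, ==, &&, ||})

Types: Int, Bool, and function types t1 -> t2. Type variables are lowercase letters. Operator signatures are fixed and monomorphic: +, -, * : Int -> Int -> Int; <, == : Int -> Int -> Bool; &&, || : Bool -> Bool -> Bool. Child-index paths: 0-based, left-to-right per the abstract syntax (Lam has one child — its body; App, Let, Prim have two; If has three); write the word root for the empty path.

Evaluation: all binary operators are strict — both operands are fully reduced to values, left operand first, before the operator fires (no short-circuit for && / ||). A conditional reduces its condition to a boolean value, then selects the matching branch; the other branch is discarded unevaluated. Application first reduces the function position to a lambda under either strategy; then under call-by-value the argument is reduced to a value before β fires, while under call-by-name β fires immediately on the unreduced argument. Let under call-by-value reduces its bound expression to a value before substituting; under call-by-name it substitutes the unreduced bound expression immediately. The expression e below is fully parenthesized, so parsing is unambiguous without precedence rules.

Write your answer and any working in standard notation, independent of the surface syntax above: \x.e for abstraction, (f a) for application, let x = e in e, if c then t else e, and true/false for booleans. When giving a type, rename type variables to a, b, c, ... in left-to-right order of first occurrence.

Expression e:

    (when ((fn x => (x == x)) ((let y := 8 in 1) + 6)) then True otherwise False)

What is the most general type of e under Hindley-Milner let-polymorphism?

Answer: Bool

Trace:
x : a
  unify a ~ Int
x : Int
  unify Int ~ Int
\x._ : Int -> Bool
let y : Int
  unify Int ~ Int
  unify Int ~ Int
  unify Int -> Bool ~ Int -> b
  unify Int ~ Int
  unify Bool ~ b
_ _ : Bool
  unify Bool ~ Bool
  unify Bool ~ Bool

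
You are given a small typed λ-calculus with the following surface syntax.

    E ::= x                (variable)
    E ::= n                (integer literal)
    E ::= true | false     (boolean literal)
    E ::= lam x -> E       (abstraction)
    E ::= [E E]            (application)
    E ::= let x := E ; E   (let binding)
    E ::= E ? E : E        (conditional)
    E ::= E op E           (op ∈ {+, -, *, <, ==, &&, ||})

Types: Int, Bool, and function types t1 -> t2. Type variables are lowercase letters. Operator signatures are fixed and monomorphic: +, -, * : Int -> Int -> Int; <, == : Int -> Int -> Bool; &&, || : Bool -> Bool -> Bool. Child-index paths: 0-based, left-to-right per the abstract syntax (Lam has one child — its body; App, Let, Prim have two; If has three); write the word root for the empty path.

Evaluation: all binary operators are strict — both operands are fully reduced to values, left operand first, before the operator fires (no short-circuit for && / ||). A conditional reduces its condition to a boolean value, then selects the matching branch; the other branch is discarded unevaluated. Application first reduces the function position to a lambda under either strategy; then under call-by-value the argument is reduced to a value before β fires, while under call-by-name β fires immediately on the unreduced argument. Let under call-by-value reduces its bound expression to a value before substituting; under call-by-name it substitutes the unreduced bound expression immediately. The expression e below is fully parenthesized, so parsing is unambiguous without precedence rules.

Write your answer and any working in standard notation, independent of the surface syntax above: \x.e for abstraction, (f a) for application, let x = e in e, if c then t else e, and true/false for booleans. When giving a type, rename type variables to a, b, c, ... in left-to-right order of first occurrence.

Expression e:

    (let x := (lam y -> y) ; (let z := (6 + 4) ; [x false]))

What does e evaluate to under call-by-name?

Derivation:
step 0: (let x = (\y.y) in (let z = (6 + 4) in (x false)))
step 1: [let@root] (let z = (6 + 4) in ((\y.y) false))
step 2: [let@root] ((\y.y) false)
step 3: [beta@root] false

Answer: false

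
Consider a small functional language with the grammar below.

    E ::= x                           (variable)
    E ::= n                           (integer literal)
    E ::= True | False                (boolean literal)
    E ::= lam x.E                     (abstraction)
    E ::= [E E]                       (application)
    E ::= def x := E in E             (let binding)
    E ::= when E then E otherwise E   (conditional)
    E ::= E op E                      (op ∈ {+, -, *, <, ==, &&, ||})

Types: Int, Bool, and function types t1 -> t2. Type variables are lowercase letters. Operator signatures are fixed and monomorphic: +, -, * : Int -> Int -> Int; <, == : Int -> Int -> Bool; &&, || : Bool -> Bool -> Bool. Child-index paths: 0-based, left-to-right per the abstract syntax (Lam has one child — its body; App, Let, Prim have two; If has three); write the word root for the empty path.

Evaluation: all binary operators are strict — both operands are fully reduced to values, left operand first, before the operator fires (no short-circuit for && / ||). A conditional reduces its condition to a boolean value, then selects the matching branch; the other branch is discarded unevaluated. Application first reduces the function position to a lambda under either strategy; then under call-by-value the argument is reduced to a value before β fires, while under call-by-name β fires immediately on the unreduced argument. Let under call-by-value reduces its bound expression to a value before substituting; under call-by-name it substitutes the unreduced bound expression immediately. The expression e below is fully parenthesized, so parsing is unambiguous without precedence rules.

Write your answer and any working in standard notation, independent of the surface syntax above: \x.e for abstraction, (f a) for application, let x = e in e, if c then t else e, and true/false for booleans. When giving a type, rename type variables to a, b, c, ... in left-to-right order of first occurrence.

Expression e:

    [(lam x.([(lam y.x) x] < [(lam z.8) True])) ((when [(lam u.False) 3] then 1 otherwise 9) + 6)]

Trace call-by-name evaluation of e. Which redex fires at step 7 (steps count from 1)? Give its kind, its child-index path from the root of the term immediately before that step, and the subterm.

Derivation:
step 0: ((\x.(((\y.x) x) < ((\z.8) true))) ((if ((\u.false) 3) then 1 else 9) + 6))
step 1: [beta@root] (((\y.((if ((\u.false) 3) then 1 else 9) + 6)) ((if ((\u.false) 3) then 1 else 9) + 6)) < ((\z.8) true))
step 2: [beta@0] (((if ((\u.false) 3) then 1 else 9) + 6) < ((\z.8) true))
step 3: [beta@0.0.0] (((if false then 1 else 9) + 6) < ((\z.8) true))
step 4: [if@0.0] ((9 + 6) < ((\z.8) true))
step 5: [delta@0] (15 < ((\z.8) true))
step 6: [beta@1] (15 < 8)
step 7: [delta@root] false

Answer: delta at root : (15 < 8)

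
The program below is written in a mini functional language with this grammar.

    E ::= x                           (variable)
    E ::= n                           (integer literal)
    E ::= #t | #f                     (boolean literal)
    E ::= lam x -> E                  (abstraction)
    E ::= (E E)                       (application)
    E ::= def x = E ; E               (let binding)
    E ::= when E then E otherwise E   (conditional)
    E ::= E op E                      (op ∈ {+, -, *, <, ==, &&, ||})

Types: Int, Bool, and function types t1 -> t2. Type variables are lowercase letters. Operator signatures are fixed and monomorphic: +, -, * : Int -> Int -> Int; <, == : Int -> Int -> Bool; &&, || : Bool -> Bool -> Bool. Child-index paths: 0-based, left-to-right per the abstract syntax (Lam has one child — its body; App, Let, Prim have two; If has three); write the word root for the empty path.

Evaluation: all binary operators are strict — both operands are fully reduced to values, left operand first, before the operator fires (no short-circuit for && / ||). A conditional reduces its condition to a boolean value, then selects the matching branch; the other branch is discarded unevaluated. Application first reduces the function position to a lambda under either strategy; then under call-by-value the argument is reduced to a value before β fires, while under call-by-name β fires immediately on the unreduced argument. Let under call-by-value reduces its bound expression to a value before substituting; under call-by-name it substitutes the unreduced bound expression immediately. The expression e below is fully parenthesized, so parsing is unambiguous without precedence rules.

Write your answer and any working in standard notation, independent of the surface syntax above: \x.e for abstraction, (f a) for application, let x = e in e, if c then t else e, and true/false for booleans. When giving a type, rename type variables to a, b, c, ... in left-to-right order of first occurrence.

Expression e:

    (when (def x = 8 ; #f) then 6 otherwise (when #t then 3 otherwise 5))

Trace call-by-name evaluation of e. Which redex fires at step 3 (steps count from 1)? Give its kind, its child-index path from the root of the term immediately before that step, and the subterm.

Answer: if at root : (if true then 3 else 5)

Derivation:
step 0: (if (let x = 8 in false) then 6 else (if true then 3 else 5))
step 1: [let@0] (if false then 6 else (if true then 3 else 5))
step 2: [if@root] (if true then 3 else 5)
step 3: [if@root] 3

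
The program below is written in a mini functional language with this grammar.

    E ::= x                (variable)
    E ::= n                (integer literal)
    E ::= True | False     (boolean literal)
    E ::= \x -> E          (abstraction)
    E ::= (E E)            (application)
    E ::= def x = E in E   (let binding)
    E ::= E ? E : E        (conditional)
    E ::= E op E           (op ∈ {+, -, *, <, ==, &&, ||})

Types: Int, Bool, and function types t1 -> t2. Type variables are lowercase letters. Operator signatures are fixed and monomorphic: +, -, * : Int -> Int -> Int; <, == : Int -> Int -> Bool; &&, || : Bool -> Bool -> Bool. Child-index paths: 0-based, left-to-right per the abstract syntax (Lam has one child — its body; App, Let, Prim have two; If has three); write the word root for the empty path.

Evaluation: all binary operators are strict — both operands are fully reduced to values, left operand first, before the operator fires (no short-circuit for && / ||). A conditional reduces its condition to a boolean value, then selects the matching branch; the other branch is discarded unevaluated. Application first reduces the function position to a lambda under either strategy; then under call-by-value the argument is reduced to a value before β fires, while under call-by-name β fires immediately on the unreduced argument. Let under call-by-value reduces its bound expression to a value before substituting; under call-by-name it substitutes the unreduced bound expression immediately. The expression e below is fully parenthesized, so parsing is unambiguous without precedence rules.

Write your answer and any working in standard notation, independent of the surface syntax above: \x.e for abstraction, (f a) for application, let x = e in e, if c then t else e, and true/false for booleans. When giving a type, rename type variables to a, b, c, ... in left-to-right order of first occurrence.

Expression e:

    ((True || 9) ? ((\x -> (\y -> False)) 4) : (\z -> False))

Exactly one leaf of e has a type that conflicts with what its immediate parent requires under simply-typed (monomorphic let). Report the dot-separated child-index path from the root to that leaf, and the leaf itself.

Trace:
  unify Bool ~ Bool
  unify Int ~ Bool
  FAIL: mismatch Int ~ Bool

Answer: 0.1 : 9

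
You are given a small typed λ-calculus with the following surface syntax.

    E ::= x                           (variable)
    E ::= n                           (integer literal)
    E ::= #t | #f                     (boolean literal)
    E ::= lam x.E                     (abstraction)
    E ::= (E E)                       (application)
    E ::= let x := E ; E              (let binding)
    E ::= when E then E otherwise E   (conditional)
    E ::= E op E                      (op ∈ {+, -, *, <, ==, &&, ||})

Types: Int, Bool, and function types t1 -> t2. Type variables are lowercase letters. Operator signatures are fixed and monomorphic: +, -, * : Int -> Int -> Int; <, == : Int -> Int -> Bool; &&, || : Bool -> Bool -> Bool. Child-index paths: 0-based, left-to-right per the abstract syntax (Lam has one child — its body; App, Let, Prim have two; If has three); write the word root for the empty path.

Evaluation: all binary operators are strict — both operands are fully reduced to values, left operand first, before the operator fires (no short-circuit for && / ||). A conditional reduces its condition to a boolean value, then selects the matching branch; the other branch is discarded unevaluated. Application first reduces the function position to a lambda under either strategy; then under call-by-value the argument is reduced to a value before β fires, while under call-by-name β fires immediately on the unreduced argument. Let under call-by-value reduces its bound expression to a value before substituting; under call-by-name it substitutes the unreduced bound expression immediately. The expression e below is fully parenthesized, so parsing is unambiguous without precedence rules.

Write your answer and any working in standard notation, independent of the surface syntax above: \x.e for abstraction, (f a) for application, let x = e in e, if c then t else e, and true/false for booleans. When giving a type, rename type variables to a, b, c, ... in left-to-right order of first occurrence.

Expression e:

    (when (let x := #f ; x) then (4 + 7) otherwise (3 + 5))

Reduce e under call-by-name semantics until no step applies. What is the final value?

Working:
step 0: (if (let x = false in x) then (4 + 7) else (3 + 5))
step 1: [let@0] (if false then (4 + 7) else (3 + 5))
step 2: [if@root] (3 + 5)
step 3: [delta@root] 8

Answer: 8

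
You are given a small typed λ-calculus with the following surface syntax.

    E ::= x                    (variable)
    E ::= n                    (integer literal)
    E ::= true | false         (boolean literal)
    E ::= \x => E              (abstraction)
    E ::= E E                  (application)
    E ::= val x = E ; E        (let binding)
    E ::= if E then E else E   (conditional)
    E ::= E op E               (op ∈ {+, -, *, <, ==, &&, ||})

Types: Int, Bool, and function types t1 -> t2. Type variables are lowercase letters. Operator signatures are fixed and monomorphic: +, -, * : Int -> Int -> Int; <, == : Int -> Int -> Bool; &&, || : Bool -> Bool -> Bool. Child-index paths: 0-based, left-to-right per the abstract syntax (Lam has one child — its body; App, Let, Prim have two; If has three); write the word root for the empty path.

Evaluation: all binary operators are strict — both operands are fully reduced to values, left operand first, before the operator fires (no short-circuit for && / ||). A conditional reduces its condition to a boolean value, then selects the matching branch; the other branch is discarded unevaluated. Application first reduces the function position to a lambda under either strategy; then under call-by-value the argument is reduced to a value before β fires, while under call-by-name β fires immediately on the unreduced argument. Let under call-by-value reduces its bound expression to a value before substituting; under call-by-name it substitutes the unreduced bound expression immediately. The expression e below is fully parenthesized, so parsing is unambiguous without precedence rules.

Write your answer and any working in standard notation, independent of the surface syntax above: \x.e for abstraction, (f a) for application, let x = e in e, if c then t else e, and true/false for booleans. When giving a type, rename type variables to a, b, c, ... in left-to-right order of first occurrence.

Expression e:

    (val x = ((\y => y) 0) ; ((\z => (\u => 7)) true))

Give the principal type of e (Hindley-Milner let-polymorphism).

Answer: a -> Int

Working:
y : a
\y._ : a -> a
  unify a -> a ~ Int -> b
  unify a ~ Int
  unify Int ~ b
_ _ : Int
let x : Int
\u._ : d -> Int
\z._ : c -> d -> Int
  unify c -> d -> Int ~ Bool -> e
  unify c ~ Bool
  unify d -> Int ~ e
_ _ : d -> Int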